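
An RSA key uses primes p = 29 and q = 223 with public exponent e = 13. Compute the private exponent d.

φ(n) = (p−1)(q−1) = 28·222 = 6216.
Need d with 13·d ≡ 1 (mod 6216). Apply the extended Euclidean algorithm:
6216 = 478×13 + 2
13 = 6×2 + 1
2 = 2×1 + 0
Back-substitute:
1 = 13 − 6·2
1 = −6·6216 + 2869·13
So 13·2869 ≡ 1 (mod 6216), hence d = 2869.

2869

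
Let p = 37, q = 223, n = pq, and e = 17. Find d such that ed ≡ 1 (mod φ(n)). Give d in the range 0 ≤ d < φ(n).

3761

φ(n) = (p−1)(q−1) = 36·222 = 7992.
Need d with 17·d ≡ 1 (mod 7992). Apply the extended Euclidean algorithm:
7992 = 470*17 + 2
17 = 8*2 + 1
2 = 2*1 + 0
Back-substitute:
1 = 17 − 8·2
1 = −8·7992 + 3761·17
So 17·3761 ≡ 1 (mod 7992), hence d = 3761.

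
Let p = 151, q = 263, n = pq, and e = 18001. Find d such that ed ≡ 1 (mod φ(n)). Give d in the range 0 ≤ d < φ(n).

φ(n) = (p−1)(q−1) = 150·262 = 39300.
Need d with 18001·d ≡ 1 (mod 39300). Apply the extended Euclidean algorithm:
39300 = 2*18001 + 3298
18001 = 5*3298 + 1511
3298 = 2*1511 + 276
1511 = 5*276 + 131
276 = 2*131 + 14
131 = 9*14 + 5
14 = 2*5 + 4
5 = 1*4 + 1
4 = 4*1 + 0
Back-substitute:
1 = 5 − 4
1 = −14 + 3·5
1 = 3·131 − 28·14
1 = −28·276 + 59·131
1 = 59·1511 − 323·276
1 = −323·3298 + 705·1511
1 = 705·18001 − 3848·3298
1 = −3848·39300 + 8401·18001
So 18001·8401 ≡ 1 (mod 39300), hence d = 8401.

8401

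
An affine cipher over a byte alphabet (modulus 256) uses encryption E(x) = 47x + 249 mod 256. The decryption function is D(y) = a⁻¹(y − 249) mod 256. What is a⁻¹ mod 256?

207

Extended Euclidean algorithm:
256 = 5·47 + 21
47 = 2·21 + 5
21 = 4·5 + 1
5 = 5·1 + 0
The gcd is 1. Working backward:
1 = 21 − 4·5
1 = −4·47 + 9·21
1 = 9·256 − 49·47
Hence 47⁻¹ ≡ -49 ≡ 207 (mod 256).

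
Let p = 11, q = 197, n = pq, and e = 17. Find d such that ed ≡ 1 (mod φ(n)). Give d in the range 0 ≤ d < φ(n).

1153

φ(n) = (p−1)(q−1) = 10·196 = 1960.
Need d with 17·d ≡ 1 (mod 1960). Apply the extended Euclidean algorithm:
1960 = 115·17 + 5
17 = 3·5 + 2
5 = 2·2 + 1
2 = 2·1 + 0
Back-substitute:
1 = 5 − 2·2
1 = −2·17 + 7·5
1 = 7·1960 − 807·17
So 17·(-807) ≡ 1 (mod 1960), hence d ≡ -807 ≡ 1153 (mod 1960).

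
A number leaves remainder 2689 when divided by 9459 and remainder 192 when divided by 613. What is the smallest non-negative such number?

Write x = 2689 + 9459·k. Then 9459·k ≡ 192 − 2689 ≡ 568 (mod 613).
Need 9459⁻¹ mod 613. Extended Euclid on (613, 264):
613 = 2·264 + 85
264 = 3·85 + 9
85 = 9·9 + 4
9 = 2·4 + 1
4 = 4·1 + 0
Back-substitute:
1 = 9 − 2·4
1 = −2·85 + 19·9
1 = 19·264 − 59·85
1 = −59·613 + 137·264
9459⁻¹ ≡ 137 (mod 613), so k ≡ 137·568 ≡ 578 (mod 613).
x = 2689 + 9459·578 = 5469991.

5469991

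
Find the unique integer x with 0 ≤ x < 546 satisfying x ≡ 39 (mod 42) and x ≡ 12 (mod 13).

207

Write x = 39 + 42·k. Then 42·k ≡ 12 − 39 ≡ 12 (mod 13).
Need 42⁻¹ mod 13. Extended Euclid on (13, 3):
13 = 4*3 + 1
3 = 3*1 + 0
Back-substitute:
1 = 13 − 4·3
42⁻¹ ≡ 9 (mod 13), so k ≡ 9·12 ≡ 4 (mod 13).
x = 39 + 42·4 = 207.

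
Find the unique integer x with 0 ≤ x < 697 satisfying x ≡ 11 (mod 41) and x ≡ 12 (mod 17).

Write x = 11 + 41·k. Then 41·k ≡ 12 − 11 ≡ 1 (mod 17).
Need 41⁻¹ mod 17. Extended Euclid on (17, 7):
17 = 2×7 + 3
7 = 2×3 + 1
3 = 3×1 + 0
Back-substitute:
1 = 7 − 2·3
1 = −2·17 + 5·7
41⁻¹ ≡ 5 (mod 17), so k ≡ 5·1 ≡ 5 (mod 17).
x = 11 + 41·5 = 216.

216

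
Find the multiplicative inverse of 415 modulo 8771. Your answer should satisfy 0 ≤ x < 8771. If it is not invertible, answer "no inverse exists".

6108

Run Euclid on (8771, 415):
8771 = 21×415 + 56
415 = 7×56 + 23
56 = 2×23 + 10
23 = 2×10 + 3
10 = 3×3 + 1
3 = 3×1 + 0
The gcd is 1. Working backward:
1 = 10 − 3·3
1 = −3·23 + 7·10
1 = 7·56 − 17·23
1 = −17·415 + 126·56
1 = 126·8771 − 2663·415
Hence 415⁻¹ ≡ -2663 ≡ 6108 (mod 8771).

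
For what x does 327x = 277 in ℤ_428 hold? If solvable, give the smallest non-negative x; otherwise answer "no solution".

171

First find gcd(327, 428):
428 = 1×327 + 101
327 = 3×101 + 24
101 = 4×24 + 5
24 = 4×5 + 4
5 = 1×4 + 1
4 = 4×1 + 0
gcd = 1, so a unique solution mod 428 exists.
Back-substitute for the Bézout coefficients:
1 = 5 − 4
1 = −24 + 5·5
1 = 5·101 − 21·24
1 = −21·327 + 68·101
1 = 68·428 − 89·327
So 327·(-89) ≡ 1 (mod 428), giving 327⁻¹ ≡ 339.
x ≡ 327⁻¹·277 ≡ 339·277 ≡ 171 (mod 428).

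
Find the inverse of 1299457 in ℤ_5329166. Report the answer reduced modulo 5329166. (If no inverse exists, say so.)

gcd(5329166, 1299457) by repeated division:
5329166 = 4·1299457 + 131338
1299457 = 9·131338 + 117415
131338 = 1·117415 + 13923
117415 = 8·13923 + 6031
13923 = 2·6031 + 1861
6031 = 3·1861 + 448
1861 = 4·448 + 69
448 = 6·69 + 34
69 = 2·34 + 1
34 = 34·1 + 0
gcd = 1, so the inverse exists. Back-substitute:
1 = 69 − 2·34
1 = −2·448 + 13·69
1 = 13·1861 − 54·448
1 = −54·6031 + 175·1861
1 = 175·13923 − 404·6031
1 = −404·117415 + 3407·13923
1 = 3407·131338 − 3811·117415
1 = −3811·1299457 + 37706·131338
1 = 37706·5329166 − 154635·1299457
Hence 1299457⁻¹ ≡ -154635 ≡ 5174531 (mod 5329166).

5174531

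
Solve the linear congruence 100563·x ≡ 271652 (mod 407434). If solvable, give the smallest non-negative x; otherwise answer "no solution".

32970

First find gcd(100563, 407434):
407434 = 4×100563 + 5182
100563 = 19×5182 + 2105
5182 = 2×2105 + 972
2105 = 2×972 + 161
972 = 6×161 + 6
161 = 26×6 + 5
6 = 1×5 + 1
5 = 5×1 + 0
gcd = 1, so a unique solution mod 407434 exists.
Back-substitute for the Bézout coefficients:
1 = 6 − 5
1 = −161 + 27·6
1 = 27·972 − 163·161
1 = −163·2105 + 353·972
1 = 353·5182 − 869·2105
1 = −869·100563 + 16864·5182
1 = 16864·407434 − 68325·100563
So 100563·(-68325) ≡ 1 (mod 407434), giving 100563⁻¹ ≡ 339109.
x ≡ 100563⁻¹·271652 ≡ 339109·271652 ≡ 32970 (mod 407434).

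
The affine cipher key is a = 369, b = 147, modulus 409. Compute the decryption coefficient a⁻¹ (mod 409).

gcd(409, 369) by repeated division:
409 = 1·369 + 40
369 = 9·40 + 9
40 = 4·9 + 4
9 = 2·4 + 1
4 = 4·1 + 0
The gcd is 1. Working backward:
1 = 9 − 2·4
1 = −2·40 + 9·9
1 = 9·369 − 83·40
1 = −83·409 + 92·369
So 369·92 ≡ 1 (mod 409).

92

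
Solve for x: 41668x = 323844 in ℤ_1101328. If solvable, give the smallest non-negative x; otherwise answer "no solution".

First find gcd(41668, 1101328):
1101328 = 26×41668 + 17960
41668 = 2×17960 + 5748
17960 = 3×5748 + 716
5748 = 8×716 + 20
716 = 35×20 + 16
20 = 1×16 + 4
16 = 4×4 + 0
gcd = 4 and 4 | 323844, so solutions exist. Divide through by 4: 10417x ≡ 80961 (mod 275332).
Now find 10417⁻¹ mod 275332:
275332 = 26·10417 + 4490
10417 = 2·4490 + 1437
4490 = 3·1437 + 179
1437 = 8·179 + 5
179 = 35·5 + 4
5 = 1·4 + 1
4 = 4·1 + 0
Back-substitute:
1 = 5 − 4
1 = −179 + 36·5
1 = 36·1437 − 289·179
1 = −289·4490 + 903·1437
1 = 903·10417 − 2095·4490
1 = −2095·275332 + 55373·10417
So 10417⁻¹ ≡ 55373 (mod 275332).
Then x ≡ 55373·80961 ≡ 97829 (mod 275332); the smallest non-negative solution is x = 97829.

97829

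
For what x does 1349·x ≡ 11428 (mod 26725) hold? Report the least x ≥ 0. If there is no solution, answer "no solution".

8547

First find gcd(1349, 26725):
26725 = 19×1349 + 1094
1349 = 1×1094 + 255
1094 = 4×255 + 74
255 = 3×74 + 33
74 = 2×33 + 8
33 = 4×8 + 1
8 = 8×1 + 0
gcd = 1, so a unique solution mod 26725 exists.
Back-substitute for the Bézout coefficients:
1 = 33 − 4·8
1 = −4·74 + 9·33
1 = 9·255 − 31·74
1 = −31·1094 + 133·255
1 = 133·1349 − 164·1094
1 = −164·26725 + 3249·1349
So 1349·(3249) ≡ 1 (mod 26725), giving 1349⁻¹ ≡ 3249.
x ≡ 1349⁻¹·11428 ≡ 3249·11428 ≡ 8547 (mod 26725).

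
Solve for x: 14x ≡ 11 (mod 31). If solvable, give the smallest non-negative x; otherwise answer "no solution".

3

First find gcd(14, 31):
31 = 2·14 + 3
14 = 4·3 + 2
3 = 1·2 + 1
2 = 2·1 + 0
gcd = 1, so a unique solution mod 31 exists.
Back-substitute for the Bézout coefficients:
1 = 3 − 2
1 = −14 + 5·3
1 = 5·31 − 11·14
So 14·(-11) ≡ 1 (mod 31), giving 14⁻¹ ≡ 20.
x ≡ 14⁻¹·11 ≡ 20·11 ≡ 3 (mod 31).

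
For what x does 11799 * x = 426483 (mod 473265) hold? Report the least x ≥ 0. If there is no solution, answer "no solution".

First find gcd(11799, 473265):
473265 = 40*11799 + 1305
11799 = 9*1305 + 54
1305 = 24*54 + 9
54 = 6*9 + 0
gcd = 9 and 9 | 426483, so solutions exist. Divide through by 9: 1311x ≡ 47387 (mod 52585).
Now find 1311⁻¹ mod 52585:
52585 = 40*1311 + 145
1311 = 9*145 + 6
145 = 24*6 + 1
6 = 6*1 + 0
Back-substitute:
1 = 145 − 24·6
1 = −24·1311 + 217·145
1 = 217·52585 − 8704·1311
So 1311·(-8704) ≡ 1 (mod 52585), i.e. 1311⁻¹ ≡ 43881.
Then x ≡ 43881·47387 ≡ 20292 (mod 52585); the smallest non-negative solution is x = 20292.

20292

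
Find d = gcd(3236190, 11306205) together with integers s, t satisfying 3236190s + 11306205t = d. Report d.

Repeated division:
11306205 = 3×3236190 + 1597635
3236190 = 2×1597635 + 40920
1597635 = 39×40920 + 1755
40920 = 23×1755 + 555
1755 = 3×555 + 90
555 = 6×90 + 15
90 = 6×15 + 0
gcd(3236190, 11306205) = 15.
Working backward:
15 = 555 − 6·90
15 = −6·1755 + 19·555
15 = 19·40920 − 443·1755
15 = −443·1597635 + 17296·40920
15 = 17296·3236190 − 35035·1597635
15 = −35035·11306205 + 122401·3236190
So 15 = (-35035)·11306205 + (122401)·3236190.

15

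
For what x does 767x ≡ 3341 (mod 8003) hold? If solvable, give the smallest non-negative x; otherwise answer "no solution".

First find gcd(767, 8003):
8003 = 10*767 + 333
767 = 2*333 + 101
333 = 3*101 + 30
101 = 3*30 + 11
30 = 2*11 + 8
11 = 1*8 + 3
8 = 2*3 + 2
3 = 1*2 + 1
2 = 2*1 + 0
gcd = 1, so a unique solution mod 8003 exists.
Back-substitute for the Bézout coefficients:
1 = 3 − 2
1 = −8 + 3·3
1 = 3·11 − 4·8
1 = −4·30 + 11·11
1 = 11·101 − 37·30
1 = −37·333 + 122·101
1 = 122·767 − 281·333
1 = −281·8003 + 2932·767
So 767·(2932) ≡ 1 (mod 8003), giving 767⁻¹ ≡ 2932.
x ≡ 767⁻¹·3341 ≡ 2932·3341 ≡ 140 (mod 8003).

140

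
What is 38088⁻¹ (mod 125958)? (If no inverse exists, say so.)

no inverse exists

Euclidean algorithm on 125958, 38088:
125958 = 3×38088 + 11694
38088 = 3×11694 + 3006
11694 = 3×3006 + 2676
3006 = 1×2676 + 330
2676 = 8×330 + 36
330 = 9×36 + 6
36 = 6×6 + 0
Since gcd = 6 > 1, 38088 is not a unit mod 125958.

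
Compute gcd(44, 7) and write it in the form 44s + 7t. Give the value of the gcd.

Repeated division:
44 = 6×7 + 2
7 = 3×2 + 1
2 = 2×1 + 0
gcd(44, 7) = 1.
Working backward:
1 = 7 − 3·2
1 = −3·44 + 19·7
So 1 = (-3)·44 + (19)·7.

1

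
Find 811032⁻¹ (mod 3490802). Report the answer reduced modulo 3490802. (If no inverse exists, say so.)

Compute gcd(811032, 3490802):
3490802 = 4*811032 + 246674
811032 = 3*246674 + 71010
246674 = 3*71010 + 33644
71010 = 2*33644 + 3722
33644 = 9*3722 + 146
3722 = 25*146 + 72
146 = 2*72 + 2
72 = 36*2 + 0
The gcd is 2, not 1, hence no inverse exists.

no inverse exists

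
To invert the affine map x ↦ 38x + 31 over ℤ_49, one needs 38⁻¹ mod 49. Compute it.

40

Extended Euclidean algorithm:
49 = 1×38 + 11
38 = 3×11 + 5
11 = 2×5 + 1
5 = 5×1 + 0
gcd = 1, so the inverse exists. Back-substitute:
1 = 11 − 2·5
1 = −2·38 + 7·11
1 = 7·49 − 9·38
Hence 38⁻¹ ≡ -9 ≡ 40 (mod 49).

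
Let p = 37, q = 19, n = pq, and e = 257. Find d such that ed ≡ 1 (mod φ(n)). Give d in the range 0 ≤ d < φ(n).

φ(n) = (p−1)(q−1) = 36·18 = 648.
Need d with 257·d ≡ 1 (mod 648). Apply the extended Euclidean algorithm:
648 = 2×257 + 134
257 = 1×134 + 123
134 = 1×123 + 11
123 = 11×11 + 2
11 = 5×2 + 1
2 = 2×1 + 0
Back-substitute:
1 = 11 − 5·2
1 = −5·123 + 56·11
1 = 56·134 − 61·123
1 = −61·257 + 117·134
1 = 117·648 − 295·257
So 257·(-295) ≡ 1 (mod 648), hence d ≡ -295 ≡ 353 (mod 648).

353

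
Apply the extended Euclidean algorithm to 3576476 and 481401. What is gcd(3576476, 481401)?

Apply Euclid's algorithm to 3576476 and 481401:
3576476 = 7·481401 + 206669
481401 = 2·206669 + 68063
206669 = 3·68063 + 2480
68063 = 27·2480 + 1103
2480 = 2·1103 + 274
1103 = 4·274 + 7
274 = 39·7 + 1
7 = 7·1 + 0
gcd(3576476, 481401) = 1.
Express as a combination:
1 = 274 − 39·7
1 = −39·1103 + 157·274
1 = 157·2480 − 353·1103
1 = −353·68063 + 9688·2480
1 = 9688·206669 − 29417·68063
1 = −29417·481401 + 68522·206669
1 = 68522·3576476 − 509071·481401
So 1 = (68522)·3576476 + (-509071)·481401.

1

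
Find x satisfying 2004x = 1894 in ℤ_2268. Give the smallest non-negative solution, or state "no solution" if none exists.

gcd(2004, 2268):
2268 = 1×2004 + 264
2004 = 7×264 + 156
264 = 1×156 + 108
156 = 1×108 + 48
108 = 2×48 + 12
48 = 4×12 + 0
gcd = 12, but 12 ∤ 1894, so the congruence has no solution.

no solution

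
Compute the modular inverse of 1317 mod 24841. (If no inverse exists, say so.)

7507

gcd(24841, 1317) by repeated division:
24841 = 18*1317 + 1135
1317 = 1*1135 + 182
1135 = 6*182 + 43
182 = 4*43 + 10
43 = 4*10 + 3
10 = 3*3 + 1
3 = 3*1 + 0
The gcd is 1. Working backward:
1 = 10 − 3·3
1 = −3·43 + 13·10
1 = 13·182 − 55·43
1 = −55·1135 + 343·182
1 = 343·1317 − 398·1135
1 = −398·24841 + 7507·1317
So 1317·7507 ≡ 1 (mod 24841).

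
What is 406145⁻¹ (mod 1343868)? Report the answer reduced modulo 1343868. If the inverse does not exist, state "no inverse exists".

Run Euclid on (1343868, 406145):
1343868 = 3*406145 + 125433
406145 = 3*125433 + 29846
125433 = 4*29846 + 6049
29846 = 4*6049 + 5650
6049 = 1*5650 + 399
5650 = 14*399 + 64
399 = 6*64 + 15
64 = 4*15 + 4
15 = 3*4 + 3
4 = 1*3 + 1
3 = 3*1 + 0
The gcd is 1. Working backward:
1 = 4 − 3
1 = −15 + 4·4
1 = 4·64 − 17·15
1 = −17·399 + 106·64
1 = 106·5650 − 1501·399
1 = −1501·6049 + 1607·5650
1 = 1607·29846 − 7929·6049
1 = −7929·125433 + 33323·29846
1 = 33323·406145 − 107898·125433
1 = −107898·1343868 + 357017·406145
So 406145·357017 ≡ 1 (mod 1343868).

357017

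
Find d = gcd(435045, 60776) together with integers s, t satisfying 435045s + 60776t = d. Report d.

Euclidean algorithm:
435045 = 7·60776 + 9613
60776 = 6·9613 + 3098
9613 = 3·3098 + 319
3098 = 9·319 + 227
319 = 1·227 + 92
227 = 2·92 + 43
92 = 2·43 + 6
43 = 7·6 + 1
6 = 6·1 + 0
gcd(435045, 60776) = 1.
Back-substituting:
1 = 43 − 7·6
1 = −7·92 + 15·43
1 = 15·227 − 37·92
1 = −37·319 + 52·227
1 = 52·3098 − 505·319
1 = −505·9613 + 1567·3098
1 = 1567·60776 − 9907·9613
1 = −9907·435045 + 70916·60776
So 1 = (-9907)·435045 + (70916)·60776.

1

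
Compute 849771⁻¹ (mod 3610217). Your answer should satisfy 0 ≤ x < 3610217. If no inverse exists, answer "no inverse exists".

Euclidean algorithm on 3610217, 849771:
3610217 = 4*849771 + 211133
849771 = 4*211133 + 5239
211133 = 40*5239 + 1573
5239 = 3*1573 + 520
1573 = 3*520 + 13
520 = 40*13 + 0
Since gcd = 13 > 1, 849771 is not a unit mod 3610217.

no inverse exists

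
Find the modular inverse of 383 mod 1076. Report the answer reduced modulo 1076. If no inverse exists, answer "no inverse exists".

59

gcd(1076, 383) by repeated division:
1076 = 2×383 + 310
383 = 1×310 + 73
310 = 4×73 + 18
73 = 4×18 + 1
18 = 18×1 + 0
The gcd is 1. Working backward:
1 = 73 − 4·18
1 = −4·310 + 17·73
1 = 17·383 − 21·310
1 = −21·1076 + 59·383
So 383·59 ≡ 1 (mod 1076).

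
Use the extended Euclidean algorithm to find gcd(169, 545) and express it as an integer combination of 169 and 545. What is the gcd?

Apply Euclid's algorithm to 545 and 169:
545 = 3*169 + 38
169 = 4*38 + 17
38 = 2*17 + 4
17 = 4*4 + 1
4 = 4*1 + 0
gcd(169, 545) = 1.
Back-substituting:
1 = 17 − 4·4
1 = −4·38 + 9·17
1 = 9·169 − 40·38
1 = −40·545 + 129·169
So 1 = (-40)·545 + (129)·169.

1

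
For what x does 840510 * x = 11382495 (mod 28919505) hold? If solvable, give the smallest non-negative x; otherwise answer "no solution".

237044

First find gcd(840510, 28919505):
28919505 = 34×840510 + 342165
840510 = 2×342165 + 156180
342165 = 2×156180 + 29805
156180 = 5×29805 + 7155
29805 = 4×7155 + 1185
7155 = 6×1185 + 45
1185 = 26×45 + 15
45 = 3×15 + 0
gcd = 15 and 15 | 11382495, so solutions exist. Divide through by 15: 56034x ≡ 758833 (mod 1927967).
Now find 56034⁻¹ mod 1927967:
1927967 = 34×56034 + 22811
56034 = 2×22811 + 10412
22811 = 2×10412 + 1987
10412 = 5×1987 + 477
1987 = 4×477 + 79
477 = 6×79 + 3
79 = 26×3 + 1
3 = 3×1 + 0
Back-substitute:
1 = 79 − 26·3
1 = −26·477 + 157·79
1 = 157·1987 − 654·477
1 = −654·10412 + 3427·1987
1 = 3427·22811 − 7508·10412
1 = −7508·56034 + 18443·22811
1 = 18443·1927967 − 634570·56034
So 56034·(-634570) ≡ 1 (mod 1927967), i.e. 56034⁻¹ ≡ 1293397.
Then x ≡ 1293397·758833 ≡ 237044 (mod 1927967); the smallest non-negative solution is x = 237044.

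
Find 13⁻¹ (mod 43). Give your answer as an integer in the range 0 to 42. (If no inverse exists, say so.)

gcd(43, 13) by repeated division:
43 = 3*13 + 4
13 = 3*4 + 1
4 = 4*1 + 0
Since gcd(13, 43) = 1, back-substitute to write 1 as a combination:
1 = 13 − 3·4
1 = −3·43 + 10·13
So 13·10 ≡ 1 (mod 43).

10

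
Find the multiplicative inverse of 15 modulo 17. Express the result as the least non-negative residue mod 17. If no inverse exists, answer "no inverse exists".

8

Extended Euclidean algorithm:
17 = 1*15 + 2
15 = 7*2 + 1
2 = 2*1 + 0
The gcd is 1. Working backward:
1 = 15 − 7·2
1 = −7·17 + 8·15
So 15·8 ≡ 1 (mod 17).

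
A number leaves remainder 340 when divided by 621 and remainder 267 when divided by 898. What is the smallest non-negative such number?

Write x = 340 + 621·k. Then 621·k ≡ 267 − 340 ≡ 825 (mod 898).
Need 621⁻¹ mod 898. Extended Euclid on (898, 621):
898 = 1·621 + 277
621 = 2·277 + 67
277 = 4·67 + 9
67 = 7·9 + 4
9 = 2·4 + 1
4 = 4·1 + 0
Back-substitute:
1 = 9 − 2·4
1 = −2·67 + 15·9
1 = 15·277 − 62·67
1 = −62·621 + 139·277
1 = 139·898 − 201·621
621⁻¹ ≡ 697 (mod 898), so k ≡ 697·825 ≡ 305 (mod 898).
x = 340 + 621·305 = 189745.

189745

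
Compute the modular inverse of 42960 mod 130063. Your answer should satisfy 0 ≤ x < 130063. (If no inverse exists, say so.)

56291

gcd(130063, 42960) by repeated division:
130063 = 3*42960 + 1183
42960 = 36*1183 + 372
1183 = 3*372 + 67
372 = 5*67 + 37
67 = 1*37 + 30
37 = 1*30 + 7
30 = 4*7 + 2
7 = 3*2 + 1
2 = 2*1 + 0
gcd = 1, so the inverse exists. Back-substitute:
1 = 7 − 3·2
1 = −3·30 + 13·7
1 = 13·37 − 16·30
1 = −16·67 + 29·37
1 = 29·372 − 161·67
1 = −161·1183 + 512·372
1 = 512·42960 − 18593·1183
1 = −18593·130063 + 56291·42960
So 42960·56291 ≡ 1 (mod 130063).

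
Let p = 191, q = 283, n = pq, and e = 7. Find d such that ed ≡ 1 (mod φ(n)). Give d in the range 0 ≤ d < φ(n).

φ(n) = (p−1)(q−1) = 190·282 = 53580.
Need d with 7·d ≡ 1 (mod 53580). Apply the extended Euclidean algorithm:
53580 = 7654·7 + 2
7 = 3·2 + 1
2 = 2·1 + 0
Back-substitute:
1 = 7 − 3·2
1 = −3·53580 + 22963·7
So 7·22963 ≡ 1 (mod 53580), hence d = 22963.

22963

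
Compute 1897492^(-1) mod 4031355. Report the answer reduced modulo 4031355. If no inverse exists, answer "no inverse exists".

Run Euclid on (4031355, 1897492):
4031355 = 2·1897492 + 236371
1897492 = 8·236371 + 6524
236371 = 36·6524 + 1507
6524 = 4·1507 + 496
1507 = 3·496 + 19
496 = 26·19 + 2
19 = 9·2 + 1
2 = 2·1 + 0
Since gcd(1897492, 4031355) = 1, back-substitute to write 1 as a combination:
1 = 19 − 9·2
1 = −9·496 + 235·19
1 = 235·1507 − 714·496
1 = −714·6524 + 3091·1507
1 = 3091·236371 − 111990·6524
1 = −111990·1897492 + 899011·236371
1 = 899011·4031355 − 1910012·1897492
So 1897492·(-1910012) ≡ 1 (mod 4031355), and -1910012 ≡ 2121343 (mod 4031355).

2121343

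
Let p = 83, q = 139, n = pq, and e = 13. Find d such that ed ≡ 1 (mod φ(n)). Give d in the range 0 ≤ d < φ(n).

φ(n) = (p−1)(q−1) = 82·138 = 11316.
Need d with 13·d ≡ 1 (mod 11316). Apply the extended Euclidean algorithm:
11316 = 870·13 + 6
13 = 2·6 + 1
6 = 6·1 + 0
Back-substitute:
1 = 13 − 2·6
1 = −2·11316 + 1741·13
So 13·1741 ≡ 1 (mod 11316), hence d = 1741.

1741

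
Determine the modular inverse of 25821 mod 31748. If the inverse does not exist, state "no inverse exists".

Apply the Euclidean algorithm to 31748 and 25821:
31748 = 1·25821 + 5927
25821 = 4·5927 + 2113
5927 = 2·2113 + 1701
2113 = 1·1701 + 412
1701 = 4·412 + 53
412 = 7·53 + 41
53 = 1·41 + 12
41 = 3·12 + 5
12 = 2·5 + 2
5 = 2·2 + 1
2 = 2·1 + 0
The gcd is 1. Working backward:
1 = 5 − 2·2
1 = −2·12 + 5·5
1 = 5·41 − 17·12
1 = −17·53 + 22·41
1 = 22·412 − 171·53
1 = −171·1701 + 706·412
1 = 706·2113 − 877·1701
1 = −877·5927 + 2460·2113
1 = 2460·25821 − 10717·5927
1 = −10717·31748 + 13177·25821
So 25821·13177 ≡ 1 (mod 31748).

13177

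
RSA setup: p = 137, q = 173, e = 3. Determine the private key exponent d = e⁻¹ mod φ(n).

15595

φ(n) = (p−1)(q−1) = 136·172 = 23392.
Need d with 3·d ≡ 1 (mod 23392). Apply the extended Euclidean algorithm:
23392 = 7797×3 + 1
3 = 3×1 + 0
Back-substitute:
1 = 23392 − 7797·3
So 3·(-7797) ≡ 1 (mod 23392), hence d ≡ -7797 ≡ 15595 (mod 23392).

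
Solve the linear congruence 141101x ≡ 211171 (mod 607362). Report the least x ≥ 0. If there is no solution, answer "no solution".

First find gcd(141101, 607362):
607362 = 4*141101 + 42958
141101 = 3*42958 + 12227
42958 = 3*12227 + 6277
12227 = 1*6277 + 5950
6277 = 1*5950 + 327
5950 = 18*327 + 64
327 = 5*64 + 7
64 = 9*7 + 1
7 = 7*1 + 0
gcd = 1, so a unique solution mod 607362 exists.
Back-substitute for the Bézout coefficients:
1 = 64 − 9·7
1 = −9·327 + 46·64
1 = 46·5950 − 837·327
1 = −837·6277 + 883·5950
1 = 883·12227 − 1720·6277
1 = −1720·42958 + 6043·12227
1 = 6043·141101 − 19849·42958
1 = −19849·607362 + 85439·141101
So 141101·(85439) ≡ 1 (mod 607362), giving 141101⁻¹ ≡ 85439.
x ≡ 141101⁻¹·211171 ≡ 85439·211171 ≡ 550859 (mod 607362).

550859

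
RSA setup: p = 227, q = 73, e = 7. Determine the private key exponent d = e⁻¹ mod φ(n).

φ(n) = (p−1)(q−1) = 226·72 = 16272.
Need d with 7·d ≡ 1 (mod 16272). Apply the extended Euclidean algorithm:
16272 = 2324×7 + 4
7 = 1×4 + 3
4 = 1×3 + 1
3 = 3×1 + 0
Back-substitute:
1 = 4 − 3
1 = −7 + 2·4
1 = 2·16272 − 4649·7
So 7·(-4649) ≡ 1 (mod 16272), hence d ≡ -4649 ≡ 11623 (mod 16272).

11623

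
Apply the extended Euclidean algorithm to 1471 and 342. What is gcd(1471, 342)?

Euclidean algorithm:
1471 = 4·342 + 103
342 = 3·103 + 33
103 = 3·33 + 4
33 = 8·4 + 1
4 = 4·1 + 0
gcd(1471, 342) = 1.
Back-substituting:
1 = 33 − 8·4
1 = −8·103 + 25·33
1 = 25·342 − 83·103
1 = −83·1471 + 357·342
So 1 = (-83)·1471 + (357)·342.

1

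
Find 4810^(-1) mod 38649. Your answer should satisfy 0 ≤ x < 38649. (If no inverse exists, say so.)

no inverse exists

Euclidean algorithm on 38649, 4810:
38649 = 8·4810 + 169
4810 = 28·169 + 78
169 = 2·78 + 13
78 = 6·13 + 0
The gcd is 13, not 1, hence no inverse exists.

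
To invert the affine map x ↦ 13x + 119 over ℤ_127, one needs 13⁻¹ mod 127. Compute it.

Run Euclid on (127, 13):
127 = 9*13 + 10
13 = 1*10 + 3
10 = 3*3 + 1
3 = 3*1 + 0
Since gcd(13, 127) = 1, back-substitute to write 1 as a combination:
1 = 10 − 3·3
1 = −3·13 + 4·10
1 = 4·127 − 39·13
Thus 13·(-39) ≡ 1 (mod 127); reducing, -39 mod 127 = 88.

88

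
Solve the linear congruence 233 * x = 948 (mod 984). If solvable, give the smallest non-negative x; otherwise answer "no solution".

684

First find gcd(233, 984):
984 = 4*233 + 52
233 = 4*52 + 25
52 = 2*25 + 2
25 = 12*2 + 1
2 = 2*1 + 0
gcd = 1, so a unique solution mod 984 exists.
Back-substitute for the Bézout coefficients:
1 = 25 − 12·2
1 = −12·52 + 25·25
1 = 25·233 − 112·52
1 = −112·984 + 473·233
So 233·(473) ≡ 1 (mod 984), giving 233⁻¹ ≡ 473.
x ≡ 233⁻¹·948 ≡ 473·948 ≡ 684 (mod 984).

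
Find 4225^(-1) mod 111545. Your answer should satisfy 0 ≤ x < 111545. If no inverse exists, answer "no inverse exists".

no inverse exists

Euclidean algorithm on 111545, 4225:
111545 = 26×4225 + 1695
4225 = 2×1695 + 835
1695 = 2×835 + 25
835 = 33×25 + 10
25 = 2×10 + 5
10 = 2×5 + 0
The gcd is 5, not 1, hence no inverse exists.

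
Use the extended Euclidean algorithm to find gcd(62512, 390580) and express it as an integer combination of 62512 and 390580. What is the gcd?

4

Repeated division:
390580 = 6×62512 + 15508
62512 = 4×15508 + 480
15508 = 32×480 + 148
480 = 3×148 + 36
148 = 4×36 + 4
36 = 9×4 + 0
gcd(62512, 390580) = 4.
Back-substituting:
4 = 148 − 4·36
4 = −4·480 + 13·148
4 = 13·15508 − 420·480
4 = −420·62512 + 1693·15508
4 = 1693·390580 − 10578·62512
So 4 = (1693)·390580 + (-10578)·62512.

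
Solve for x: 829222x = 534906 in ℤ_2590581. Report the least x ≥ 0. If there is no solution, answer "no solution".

First find gcd(829222, 2590581):
2590581 = 3*829222 + 102915
829222 = 8*102915 + 5902
102915 = 17*5902 + 2581
5902 = 2*2581 + 740
2581 = 3*740 + 361
740 = 2*361 + 18
361 = 20*18 + 1
18 = 18*1 + 0
gcd = 1, so a unique solution mod 2590581 exists.
Back-substitute for the Bézout coefficients:
1 = 361 − 20·18
1 = −20·740 + 41·361
1 = 41·2581 − 143·740
1 = −143·5902 + 327·2581
1 = 327·102915 − 5702·5902
1 = −5702·829222 + 45943·102915
1 = 45943·2590581 − 143531·829222
So 829222·(-143531) ≡ 1 (mod 2590581), giving 829222⁻¹ ≡ 2447050.
x ≡ 829222⁻¹·534906 ≡ 2447050·534906 ≡ 1456011 (mod 2590581).

1456011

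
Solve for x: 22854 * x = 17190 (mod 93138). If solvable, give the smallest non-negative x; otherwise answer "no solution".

6126

First find gcd(22854, 93138):
93138 = 4*22854 + 1722
22854 = 13*1722 + 468
1722 = 3*468 + 318
468 = 1*318 + 150
318 = 2*150 + 18
150 = 8*18 + 6
18 = 3*6 + 0
gcd = 6 and 6 | 17190, so solutions exist. Divide through by 6: 3809x ≡ 2865 (mod 15523).
Now find 3809⁻¹ mod 15523:
15523 = 4*3809 + 287
3809 = 13*287 + 78
287 = 3*78 + 53
78 = 1*53 + 25
53 = 2*25 + 3
25 = 8*3 + 1
3 = 3*1 + 0
Back-substitute:
1 = 25 − 8·3
1 = −8·53 + 17·25
1 = 17·78 − 25·53
1 = −25·287 + 92·78
1 = 92·3809 − 1221·287
1 = −1221·15523 + 4976·3809
So 3809⁻¹ ≡ 4976 (mod 15523).
Then x ≡ 4976·2865 ≡ 6126 (mod 15523); the smallest non-negative solution is x = 6126.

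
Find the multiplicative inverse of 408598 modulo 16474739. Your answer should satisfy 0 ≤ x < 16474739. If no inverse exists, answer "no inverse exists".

4091892

Apply the Euclidean algorithm to 16474739 and 408598:
16474739 = 40*408598 + 130819
408598 = 3*130819 + 16141
130819 = 8*16141 + 1691
16141 = 9*1691 + 922
1691 = 1*922 + 769
922 = 1*769 + 153
769 = 5*153 + 4
153 = 38*4 + 1
4 = 4*1 + 0
Since gcd(408598, 16474739) = 1, back-substitute to write 1 as a combination:
1 = 153 − 38·4
1 = −38·769 + 191·153
1 = 191·922 − 229·769
1 = −229·1691 + 420·922
1 = 420·16141 − 4009·1691
1 = −4009·130819 + 32492·16141
1 = 32492·408598 − 101485·130819
1 = −101485·16474739 + 4091892·408598
So 408598·4091892 ≡ 1 (mod 16474739).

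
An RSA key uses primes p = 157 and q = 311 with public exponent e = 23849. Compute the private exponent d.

φ(n) = (p−1)(q−1) = 156·310 = 48360.
Need d with 23849·d ≡ 1 (mod 48360). Apply the extended Euclidean algorithm:
48360 = 2×23849 + 662
23849 = 36×662 + 17
662 = 38×17 + 16
17 = 1×16 + 1
16 = 16×1 + 0
Back-substitute:
1 = 17 − 16
1 = −662 + 39·17
1 = 39·23849 − 1405·662
1 = −1405·48360 + 2849·23849
So 23849·2849 ≡ 1 (mod 48360), hence d = 2849.

2849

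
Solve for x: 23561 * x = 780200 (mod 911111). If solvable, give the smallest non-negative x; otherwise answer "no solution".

807121

First find gcd(23561, 911111):
911111 = 38·23561 + 15793
23561 = 1·15793 + 7768
15793 = 2·7768 + 257
7768 = 30·257 + 58
257 = 4·58 + 25
58 = 2·25 + 8
25 = 3·8 + 1
8 = 8·1 + 0
gcd = 1, so a unique solution mod 911111 exists.
Back-substitute for the Bézout coefficients:
1 = 25 − 3·8
1 = −3·58 + 7·25
1 = 7·257 − 31·58
1 = −31·7768 + 937·257
1 = 937·15793 − 1905·7768
1 = −1905·23561 + 2842·15793
1 = 2842·911111 − 109901·23561
So 23561·(-109901) ≡ 1 (mod 911111), giving 23561⁻¹ ≡ 801210.
x ≡ 23561⁻¹·780200 ≡ 801210·780200 ≡ 807121 (mod 911111).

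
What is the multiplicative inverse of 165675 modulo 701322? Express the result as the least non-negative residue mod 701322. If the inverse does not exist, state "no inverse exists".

no inverse exists

Compute gcd(165675, 701322):
701322 = 4×165675 + 38622
165675 = 4×38622 + 11187
38622 = 3×11187 + 5061
11187 = 2×5061 + 1065
5061 = 4×1065 + 801
1065 = 1×801 + 264
801 = 3×264 + 9
264 = 29×9 + 3
9 = 3×3 + 0
gcd(165675, 701322) = 3 ≠ 1, so 165675 has no multiplicative inverse modulo 701322.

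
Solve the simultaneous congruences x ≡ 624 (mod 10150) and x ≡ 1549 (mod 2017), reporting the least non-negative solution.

Write x = 624 + 10150·k. Then 10150·k ≡ 1549 − 624 ≡ 925 (mod 2017).
Need 10150⁻¹ mod 2017. Extended Euclid on (2017, 65):
2017 = 31*65 + 2
65 = 32*2 + 1
2 = 2*1 + 0
Back-substitute:
1 = 65 − 32·2
1 = −32·2017 + 993·65
10150⁻¹ ≡ 993 (mod 2017), so k ≡ 993·925 ≡ 790 (mod 2017).
x = 624 + 10150·790 = 8019124.

8019124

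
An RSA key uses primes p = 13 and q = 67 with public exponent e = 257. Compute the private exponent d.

φ(n) = (p−1)(q−1) = 12·66 = 792.
Need d with 257·d ≡ 1 (mod 792). Apply the extended Euclidean algorithm:
792 = 3×257 + 21
257 = 12×21 + 5
21 = 4×5 + 1
5 = 5×1 + 0
Back-substitute:
1 = 21 − 4·5
1 = −4·257 + 49·21
1 = 49·792 − 151·257
So 257·(-151) ≡ 1 (mod 792), hence d ≡ -151 ≡ 641 (mod 792).

641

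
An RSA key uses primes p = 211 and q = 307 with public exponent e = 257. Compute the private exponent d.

19253

φ(n) = (p−1)(q−1) = 210·306 = 64260.
Need d with 257·d ≡ 1 (mod 64260). Apply the extended Euclidean algorithm:
64260 = 250·257 + 10
257 = 25·10 + 7
10 = 1·7 + 3
7 = 2·3 + 1
3 = 3·1 + 0
Back-substitute:
1 = 7 − 2·3
1 = −2·10 + 3·7
1 = 3·257 − 77·10
1 = −77·64260 + 19253·257
So 257·19253 ≡ 1 (mod 64260), hence d = 19253.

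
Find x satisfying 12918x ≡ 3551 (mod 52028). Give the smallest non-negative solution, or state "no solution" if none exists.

no solution

gcd(12918, 52028):
52028 = 4*12918 + 356
12918 = 36*356 + 102
356 = 3*102 + 50
102 = 2*50 + 2
50 = 25*2 + 0
gcd = 2, but 2 ∤ 3551, so the congruence has no solution.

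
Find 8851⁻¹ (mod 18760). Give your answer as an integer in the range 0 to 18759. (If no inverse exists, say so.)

6011

Extended Euclidean algorithm:
18760 = 2·8851 + 1058
8851 = 8·1058 + 387
1058 = 2·387 + 284
387 = 1·284 + 103
284 = 2·103 + 78
103 = 1·78 + 25
78 = 3·25 + 3
25 = 8·3 + 1
3 = 3·1 + 0
Since gcd(8851, 18760) = 1, back-substitute to write 1 as a combination:
1 = 25 − 8·3
1 = −8·78 + 25·25
1 = 25·103 − 33·78
1 = −33·284 + 91·103
1 = 91·387 − 124·284
1 = −124·1058 + 339·387
1 = 339·8851 − 2836·1058
1 = −2836·18760 + 6011·8851
So 8851·6011 ≡ 1 (mod 18760).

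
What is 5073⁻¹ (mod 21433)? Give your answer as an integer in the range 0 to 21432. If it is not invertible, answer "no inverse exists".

gcd(21433, 5073) by repeated division:
21433 = 4*5073 + 1141
5073 = 4*1141 + 509
1141 = 2*509 + 123
509 = 4*123 + 17
123 = 7*17 + 4
17 = 4*4 + 1
4 = 4*1 + 0
Since gcd(5073, 21433) = 1, back-substitute to write 1 as a combination:
1 = 17 − 4·4
1 = −4·123 + 29·17
1 = 29·509 − 120·123
1 = −120·1141 + 269·509
1 = 269·5073 − 1196·1141
1 = −1196·21433 + 5053·5073
So 5073·5053 ≡ 1 (mod 21433).

5053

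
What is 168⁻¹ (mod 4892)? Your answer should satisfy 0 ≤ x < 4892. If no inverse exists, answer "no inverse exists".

no inverse exists

Euclidean algorithm on 4892, 168:
4892 = 29*168 + 20
168 = 8*20 + 8
20 = 2*8 + 4
8 = 2*4 + 0
Since gcd = 4 > 1, 168 is not a unit mod 4892.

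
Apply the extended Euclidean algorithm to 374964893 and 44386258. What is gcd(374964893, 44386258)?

Repeated division:
374964893 = 8·44386258 + 19874829
44386258 = 2·19874829 + 4636600
19874829 = 4·4636600 + 1328429
4636600 = 3·1328429 + 651313
1328429 = 2·651313 + 25803
651313 = 25·25803 + 6238
25803 = 4·6238 + 851
6238 = 7·851 + 281
851 = 3·281 + 8
281 = 35·8 + 1
8 = 8·1 + 0
gcd(374964893, 44386258) = 1.
Express as a combination:
1 = 281 − 35·8
1 = −35·851 + 106·281
1 = 106·6238 − 777·851
1 = −777·25803 + 3214·6238
1 = 3214·651313 − 81127·25803
1 = −81127·1328429 + 165468·651313
1 = 165468·4636600 − 577531·1328429
1 = −577531·19874829 + 2475592·4636600
1 = 2475592·44386258 − 5528715·19874829
1 = −5528715·374964893 + 46705312·44386258
So 1 = (-5528715)·374964893 + (46705312)·44386258.

1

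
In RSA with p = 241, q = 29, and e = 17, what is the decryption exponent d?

3953

φ(n) = (p−1)(q−1) = 240·28 = 6720.
Need d with 17·d ≡ 1 (mod 6720). Apply the extended Euclidean algorithm:
6720 = 395·17 + 5
17 = 3·5 + 2
5 = 2·2 + 1
2 = 2·1 + 0
Back-substitute:
1 = 5 − 2·2
1 = −2·17 + 7·5
1 = 7·6720 − 2767·17
So 17·(-2767) ≡ 1 (mod 6720), hence d ≡ -2767 ≡ 3953 (mod 6720).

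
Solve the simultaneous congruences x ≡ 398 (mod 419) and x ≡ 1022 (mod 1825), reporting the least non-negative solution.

Write x = 398 + 419·k. Then 419·k ≡ 1022 − 398 ≡ 624 (mod 1825).
Need 419⁻¹ mod 1825. Extended Euclid on (1825, 419):
1825 = 4·419 + 149
419 = 2·149 + 121
149 = 1·121 + 28
121 = 4·28 + 9
28 = 3·9 + 1
9 = 9·1 + 0
Back-substitute:
1 = 28 − 3·9
1 = −3·121 + 13·28
1 = 13·149 − 16·121
1 = −16·419 + 45·149
1 = 45·1825 − 196·419
419⁻¹ ≡ 1629 (mod 1825), so k ≡ 1629·624 ≡ 1796 (mod 1825).
x = 398 + 419·1796 = 752922.

752922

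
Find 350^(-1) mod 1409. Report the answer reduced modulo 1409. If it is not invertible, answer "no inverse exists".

Run Euclid on (1409, 350):
1409 = 4×350 + 9
350 = 38×9 + 8
9 = 1×8 + 1
8 = 8×1 + 0
Since gcd(350, 1409) = 1, back-substitute to write 1 as a combination:
1 = 9 − 8
1 = −350 + 39·9
1 = 39·1409 − 157·350
Thus 350·(-157) ≡ 1 (mod 1409); reducing, -157 mod 1409 = 1252.

1252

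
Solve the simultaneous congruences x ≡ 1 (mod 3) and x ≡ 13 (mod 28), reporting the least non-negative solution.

Write x = 1 + 3·k. Then 3·k ≡ 13 − 1 ≡ 12 (mod 28).
Need 3⁻¹ mod 28. Extended Euclid on (28, 3):
28 = 9×3 + 1
3 = 3×1 + 0
Back-substitute:
1 = 28 − 9·3
3⁻¹ ≡ 19 (mod 28), so k ≡ 19·12 ≡ 4 (mod 28).
x = 1 + 3·4 = 13.

13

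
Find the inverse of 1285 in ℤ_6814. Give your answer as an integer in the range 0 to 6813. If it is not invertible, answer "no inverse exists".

5255

gcd(6814, 1285) by repeated division:
6814 = 5·1285 + 389
1285 = 3·389 + 118
389 = 3·118 + 35
118 = 3·35 + 13
35 = 2·13 + 9
13 = 1·9 + 4
9 = 2·4 + 1
4 = 4·1 + 0
The gcd is 1. Working backward:
1 = 9 − 2·4
1 = −2·13 + 3·9
1 = 3·35 − 8·13
1 = −8·118 + 27·35
1 = 27·389 − 89·118
1 = −89·1285 + 294·389
1 = 294·6814 − 1559·1285
So 1285·(-1559) ≡ 1 (mod 6814), and -1559 ≡ 5255 (mod 6814).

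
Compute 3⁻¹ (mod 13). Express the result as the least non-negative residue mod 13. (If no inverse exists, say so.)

Extended Euclidean algorithm:
13 = 4×3 + 1
3 = 3×1 + 0
The gcd is 1. Working backward:
1 = 13 − 4·3
Thus 3·(-4) ≡ 1 (mod 13); reducing, -4 mod 13 = 9.

9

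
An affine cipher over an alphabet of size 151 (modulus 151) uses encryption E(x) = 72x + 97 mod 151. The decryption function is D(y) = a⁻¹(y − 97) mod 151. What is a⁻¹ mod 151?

Run Euclid on (151, 72):
151 = 2×72 + 7
72 = 10×7 + 2
7 = 3×2 + 1
2 = 2×1 + 0
The gcd is 1. Working backward:
1 = 7 − 3·2
1 = −3·72 + 31·7
1 = 31·151 − 65·72
Hence 72⁻¹ ≡ -65 ≡ 86 (mod 151).

86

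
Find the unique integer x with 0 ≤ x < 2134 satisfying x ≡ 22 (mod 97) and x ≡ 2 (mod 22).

992

Write x = 22 + 97·k. Then 97·k ≡ 2 − 22 ≡ 2 (mod 22).
Need 97⁻¹ mod 22. Extended Euclid on (22, 9):
22 = 2×9 + 4
9 = 2×4 + 1
4 = 4×1 + 0
Back-substitute:
1 = 9 − 2·4
1 = −2·22 + 5·9
97⁻¹ ≡ 5 (mod 22), so k ≡ 5·2 ≡ 10 (mod 22).
x = 22 + 97·10 = 992.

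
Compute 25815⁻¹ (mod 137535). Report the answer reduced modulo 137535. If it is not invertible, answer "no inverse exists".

no inverse exists

Euclidean algorithm on 137535, 25815:
137535 = 5*25815 + 8460
25815 = 3*8460 + 435
8460 = 19*435 + 195
435 = 2*195 + 45
195 = 4*45 + 15
45 = 3*15 + 0
gcd(25815, 137535) = 15 ≠ 1, so 25815 has no multiplicative inverse modulo 137535.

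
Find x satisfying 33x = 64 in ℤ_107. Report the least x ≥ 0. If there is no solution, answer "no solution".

83

First find gcd(33, 107):
107 = 3·33 + 8
33 = 4·8 + 1
8 = 8·1 + 0
gcd = 1, so a unique solution mod 107 exists.
Back-substitute for the Bézout coefficients:
1 = 33 − 4·8
1 = −4·107 + 13·33
So 33·(13) ≡ 1 (mod 107), giving 33⁻¹ ≡ 13.
x ≡ 33⁻¹·64 ≡ 13·64 ≡ 83 (mod 107).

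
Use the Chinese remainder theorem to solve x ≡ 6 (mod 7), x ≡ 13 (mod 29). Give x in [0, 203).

Write x = 6 + 7·k. Then 7·k ≡ 13 − 6 ≡ 7 (mod 29).
Need 7⁻¹ mod 29. Extended Euclid on (29, 7):
29 = 4×7 + 1
7 = 7×1 + 0
Back-substitute:
1 = 29 − 4·7
7⁻¹ ≡ 25 (mod 29), so k ≡ 25·7 ≡ 1 (mod 29).
x = 6 + 7·1 = 13.

13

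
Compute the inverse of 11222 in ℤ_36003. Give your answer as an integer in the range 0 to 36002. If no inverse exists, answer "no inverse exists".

Apply the Euclidean algorithm to 36003 and 11222:
36003 = 3·11222 + 2337
11222 = 4·2337 + 1874
2337 = 1·1874 + 463
1874 = 4·463 + 22
463 = 21·22 + 1
22 = 22·1 + 0
Since gcd(11222, 36003) = 1, back-substitute to write 1 as a combination:
1 = 463 − 21·22
1 = −21·1874 + 85·463
1 = 85·2337 − 106·1874
1 = −106·11222 + 509·2337
1 = 509·36003 − 1633·11222
Thus 11222·(-1633) ≡ 1 (mod 36003); reducing, -1633 mod 36003 = 34370.

34370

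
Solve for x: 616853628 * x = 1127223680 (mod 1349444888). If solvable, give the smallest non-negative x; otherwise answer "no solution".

First find gcd(616853628, 1349444888):
1349444888 = 2*616853628 + 115737632
616853628 = 5*115737632 + 38165468
115737632 = 3*38165468 + 1241228
38165468 = 30*1241228 + 928628
1241228 = 1*928628 + 312600
928628 = 2*312600 + 303428
312600 = 1*303428 + 9172
303428 = 33*9172 + 752
9172 = 12*752 + 148
752 = 5*148 + 12
148 = 12*12 + 4
12 = 3*4 + 0
gcd = 4 and 4 | 1127223680, so solutions exist. Divide through by 4: 154213407x ≡ 281805920 (mod 337361222).
Now find 154213407⁻¹ mod 337361222:
337361222 = 2×154213407 + 28934408
154213407 = 5×28934408 + 9541367
28934408 = 3×9541367 + 310307
9541367 = 30×310307 + 232157
310307 = 1×232157 + 78150
232157 = 2×78150 + 75857
78150 = 1×75857 + 2293
75857 = 33×2293 + 188
2293 = 12×188 + 37
188 = 5×37 + 3
37 = 12×3 + 1
3 = 3×1 + 0
Back-substitute:
1 = 37 − 12·3
1 = −12·188 + 61·37
1 = 61·2293 − 744·188
1 = −744·75857 + 24613·2293
1 = 24613·78150 − 25357·75857
1 = −25357·232157 + 75327·78150
1 = 75327·310307 − 100684·232157
1 = −100684·9541367 + 3095847·310307
1 = 3095847·28934408 − 9388225·9541367
1 = −9388225·154213407 + 50036972·28934408
1 = 50036972·337361222 − 109462169·154213407
So 154213407·(-109462169) ≡ 1 (mod 337361222), i.e. 154213407⁻¹ ≡ 227899053.
Then x ≡ 227899053·281805920 ≡ 302370992 (mod 337361222); the smallest non-negative solution is x = 302370992.

302370992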